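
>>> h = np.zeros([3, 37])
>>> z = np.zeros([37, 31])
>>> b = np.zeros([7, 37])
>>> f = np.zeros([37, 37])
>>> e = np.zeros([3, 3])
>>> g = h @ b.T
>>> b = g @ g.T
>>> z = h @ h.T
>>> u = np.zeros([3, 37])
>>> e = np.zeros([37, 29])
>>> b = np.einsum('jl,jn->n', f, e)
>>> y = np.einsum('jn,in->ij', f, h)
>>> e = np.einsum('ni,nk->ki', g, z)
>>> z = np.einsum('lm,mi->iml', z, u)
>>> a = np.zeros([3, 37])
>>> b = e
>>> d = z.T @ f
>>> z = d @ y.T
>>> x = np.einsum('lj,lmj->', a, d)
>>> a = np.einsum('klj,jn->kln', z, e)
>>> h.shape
(3, 37)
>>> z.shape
(3, 3, 3)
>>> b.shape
(3, 7)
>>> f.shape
(37, 37)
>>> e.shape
(3, 7)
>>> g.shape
(3, 7)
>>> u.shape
(3, 37)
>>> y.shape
(3, 37)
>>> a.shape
(3, 3, 7)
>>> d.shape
(3, 3, 37)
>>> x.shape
()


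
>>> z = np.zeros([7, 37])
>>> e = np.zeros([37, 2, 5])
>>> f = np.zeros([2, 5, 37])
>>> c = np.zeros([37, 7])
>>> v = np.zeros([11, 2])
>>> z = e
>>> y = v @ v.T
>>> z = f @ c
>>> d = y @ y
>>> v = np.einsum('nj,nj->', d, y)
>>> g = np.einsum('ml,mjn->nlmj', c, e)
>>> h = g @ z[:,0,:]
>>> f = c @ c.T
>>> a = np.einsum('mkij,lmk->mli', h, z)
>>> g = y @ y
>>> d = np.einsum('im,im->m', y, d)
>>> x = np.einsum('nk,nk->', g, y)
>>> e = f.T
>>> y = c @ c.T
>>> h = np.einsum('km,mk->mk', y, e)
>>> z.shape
(2, 5, 7)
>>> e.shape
(37, 37)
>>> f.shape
(37, 37)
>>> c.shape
(37, 7)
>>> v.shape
()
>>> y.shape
(37, 37)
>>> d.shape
(11,)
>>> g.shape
(11, 11)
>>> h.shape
(37, 37)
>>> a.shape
(5, 2, 37)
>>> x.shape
()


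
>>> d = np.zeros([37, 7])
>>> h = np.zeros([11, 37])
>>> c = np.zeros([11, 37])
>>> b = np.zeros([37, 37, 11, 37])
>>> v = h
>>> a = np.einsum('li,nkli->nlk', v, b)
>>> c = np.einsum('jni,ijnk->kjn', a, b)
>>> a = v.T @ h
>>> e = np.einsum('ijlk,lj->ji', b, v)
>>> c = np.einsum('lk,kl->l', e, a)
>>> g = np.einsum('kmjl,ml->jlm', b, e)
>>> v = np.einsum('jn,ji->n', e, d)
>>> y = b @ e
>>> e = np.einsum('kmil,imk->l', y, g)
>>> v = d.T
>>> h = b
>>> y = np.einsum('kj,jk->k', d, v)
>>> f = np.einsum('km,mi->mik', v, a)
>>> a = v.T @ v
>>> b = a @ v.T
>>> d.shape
(37, 7)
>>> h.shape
(37, 37, 11, 37)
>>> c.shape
(37,)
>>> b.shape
(37, 7)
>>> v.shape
(7, 37)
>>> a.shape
(37, 37)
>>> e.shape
(37,)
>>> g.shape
(11, 37, 37)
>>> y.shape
(37,)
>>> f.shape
(37, 37, 7)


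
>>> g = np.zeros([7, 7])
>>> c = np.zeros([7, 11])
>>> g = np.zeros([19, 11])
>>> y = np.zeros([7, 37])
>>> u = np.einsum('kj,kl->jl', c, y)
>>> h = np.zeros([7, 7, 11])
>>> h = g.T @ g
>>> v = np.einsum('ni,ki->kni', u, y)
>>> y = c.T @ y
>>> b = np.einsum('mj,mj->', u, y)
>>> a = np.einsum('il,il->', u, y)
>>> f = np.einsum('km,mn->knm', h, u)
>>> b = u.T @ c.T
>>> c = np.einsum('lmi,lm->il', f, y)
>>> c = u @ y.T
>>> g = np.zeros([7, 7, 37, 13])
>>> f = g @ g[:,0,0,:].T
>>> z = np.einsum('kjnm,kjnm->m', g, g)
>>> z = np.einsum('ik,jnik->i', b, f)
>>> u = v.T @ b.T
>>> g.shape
(7, 7, 37, 13)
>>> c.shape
(11, 11)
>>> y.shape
(11, 37)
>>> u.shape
(37, 11, 37)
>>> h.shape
(11, 11)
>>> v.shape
(7, 11, 37)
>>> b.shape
(37, 7)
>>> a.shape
()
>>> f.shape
(7, 7, 37, 7)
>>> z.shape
(37,)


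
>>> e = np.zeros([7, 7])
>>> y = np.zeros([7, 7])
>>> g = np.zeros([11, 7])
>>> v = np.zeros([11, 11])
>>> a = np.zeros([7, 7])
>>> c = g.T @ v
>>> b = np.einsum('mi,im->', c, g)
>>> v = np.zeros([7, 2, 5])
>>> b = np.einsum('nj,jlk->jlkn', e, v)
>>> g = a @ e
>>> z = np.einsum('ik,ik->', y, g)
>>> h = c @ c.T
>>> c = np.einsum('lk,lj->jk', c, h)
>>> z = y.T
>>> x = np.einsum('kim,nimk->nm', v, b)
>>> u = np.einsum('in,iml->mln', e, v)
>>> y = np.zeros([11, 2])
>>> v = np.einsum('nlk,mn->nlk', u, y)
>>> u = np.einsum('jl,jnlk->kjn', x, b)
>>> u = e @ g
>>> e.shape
(7, 7)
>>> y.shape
(11, 2)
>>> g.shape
(7, 7)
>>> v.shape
(2, 5, 7)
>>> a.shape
(7, 7)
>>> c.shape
(7, 11)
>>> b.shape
(7, 2, 5, 7)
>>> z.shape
(7, 7)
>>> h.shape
(7, 7)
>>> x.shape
(7, 5)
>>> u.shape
(7, 7)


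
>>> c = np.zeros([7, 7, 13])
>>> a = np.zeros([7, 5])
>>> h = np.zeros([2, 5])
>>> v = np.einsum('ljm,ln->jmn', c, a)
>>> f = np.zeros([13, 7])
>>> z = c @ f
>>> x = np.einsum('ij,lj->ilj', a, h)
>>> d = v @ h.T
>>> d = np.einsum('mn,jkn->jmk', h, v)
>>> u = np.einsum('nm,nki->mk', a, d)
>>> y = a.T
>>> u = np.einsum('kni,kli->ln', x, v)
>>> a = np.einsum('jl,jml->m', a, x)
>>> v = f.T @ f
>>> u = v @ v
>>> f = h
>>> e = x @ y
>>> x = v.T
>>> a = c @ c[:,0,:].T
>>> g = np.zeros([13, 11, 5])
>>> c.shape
(7, 7, 13)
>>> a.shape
(7, 7, 7)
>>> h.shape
(2, 5)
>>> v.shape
(7, 7)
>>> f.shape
(2, 5)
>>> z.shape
(7, 7, 7)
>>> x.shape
(7, 7)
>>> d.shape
(7, 2, 13)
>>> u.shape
(7, 7)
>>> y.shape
(5, 7)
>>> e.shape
(7, 2, 7)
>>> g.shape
(13, 11, 5)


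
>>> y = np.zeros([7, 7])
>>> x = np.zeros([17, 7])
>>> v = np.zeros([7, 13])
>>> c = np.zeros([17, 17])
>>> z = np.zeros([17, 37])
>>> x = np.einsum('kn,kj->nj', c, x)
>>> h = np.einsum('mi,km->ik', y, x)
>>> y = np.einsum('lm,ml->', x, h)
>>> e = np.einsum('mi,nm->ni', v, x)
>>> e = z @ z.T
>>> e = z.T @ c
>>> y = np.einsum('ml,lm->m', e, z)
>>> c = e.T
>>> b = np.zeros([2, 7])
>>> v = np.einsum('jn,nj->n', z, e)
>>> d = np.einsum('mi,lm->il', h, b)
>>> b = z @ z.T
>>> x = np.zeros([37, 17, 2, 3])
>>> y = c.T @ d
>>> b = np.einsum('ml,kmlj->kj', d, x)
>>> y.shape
(37, 2)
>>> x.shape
(37, 17, 2, 3)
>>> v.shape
(37,)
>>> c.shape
(17, 37)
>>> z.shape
(17, 37)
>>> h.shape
(7, 17)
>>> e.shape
(37, 17)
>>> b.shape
(37, 3)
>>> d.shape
(17, 2)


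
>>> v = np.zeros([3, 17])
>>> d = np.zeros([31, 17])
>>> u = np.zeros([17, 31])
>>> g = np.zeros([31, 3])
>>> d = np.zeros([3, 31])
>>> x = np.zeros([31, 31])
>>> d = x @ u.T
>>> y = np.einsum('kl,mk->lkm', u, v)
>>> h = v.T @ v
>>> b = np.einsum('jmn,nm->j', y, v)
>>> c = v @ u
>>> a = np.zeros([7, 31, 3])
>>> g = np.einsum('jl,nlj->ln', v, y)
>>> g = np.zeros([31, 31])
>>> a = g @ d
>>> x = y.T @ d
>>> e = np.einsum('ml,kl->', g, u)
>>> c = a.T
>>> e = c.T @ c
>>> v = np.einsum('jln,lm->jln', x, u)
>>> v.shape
(3, 17, 17)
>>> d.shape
(31, 17)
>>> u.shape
(17, 31)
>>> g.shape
(31, 31)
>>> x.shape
(3, 17, 17)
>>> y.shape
(31, 17, 3)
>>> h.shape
(17, 17)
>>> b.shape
(31,)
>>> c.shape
(17, 31)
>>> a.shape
(31, 17)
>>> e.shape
(31, 31)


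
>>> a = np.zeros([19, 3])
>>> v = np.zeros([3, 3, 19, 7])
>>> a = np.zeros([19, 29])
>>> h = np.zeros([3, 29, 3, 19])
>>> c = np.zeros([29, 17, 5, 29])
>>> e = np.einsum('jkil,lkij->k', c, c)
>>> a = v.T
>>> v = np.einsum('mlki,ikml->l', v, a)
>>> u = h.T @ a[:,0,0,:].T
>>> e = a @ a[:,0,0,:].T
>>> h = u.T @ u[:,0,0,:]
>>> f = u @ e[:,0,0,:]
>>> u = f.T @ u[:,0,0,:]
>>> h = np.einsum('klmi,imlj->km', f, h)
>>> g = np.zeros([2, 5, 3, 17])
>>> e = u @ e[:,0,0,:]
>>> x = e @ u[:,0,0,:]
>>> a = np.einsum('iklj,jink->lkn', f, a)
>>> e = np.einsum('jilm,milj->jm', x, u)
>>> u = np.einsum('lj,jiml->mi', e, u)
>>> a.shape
(29, 3, 3)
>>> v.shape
(3,)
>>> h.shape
(19, 29)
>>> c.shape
(29, 17, 5, 29)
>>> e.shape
(7, 7)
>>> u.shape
(3, 29)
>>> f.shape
(19, 3, 29, 7)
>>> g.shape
(2, 5, 3, 17)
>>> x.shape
(7, 29, 3, 7)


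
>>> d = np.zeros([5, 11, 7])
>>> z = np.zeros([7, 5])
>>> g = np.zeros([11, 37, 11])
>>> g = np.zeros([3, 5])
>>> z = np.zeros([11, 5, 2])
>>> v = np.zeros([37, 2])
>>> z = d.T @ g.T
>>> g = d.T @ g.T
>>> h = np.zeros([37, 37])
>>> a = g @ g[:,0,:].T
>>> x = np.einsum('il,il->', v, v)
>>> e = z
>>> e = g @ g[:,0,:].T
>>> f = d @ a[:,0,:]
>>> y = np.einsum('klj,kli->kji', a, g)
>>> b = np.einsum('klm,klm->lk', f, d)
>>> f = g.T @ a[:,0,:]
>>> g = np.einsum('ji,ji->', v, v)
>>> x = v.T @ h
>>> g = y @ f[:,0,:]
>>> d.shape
(5, 11, 7)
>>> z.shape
(7, 11, 3)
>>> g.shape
(7, 7, 7)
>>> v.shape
(37, 2)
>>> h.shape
(37, 37)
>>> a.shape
(7, 11, 7)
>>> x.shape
(2, 37)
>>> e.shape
(7, 11, 7)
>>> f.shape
(3, 11, 7)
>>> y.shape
(7, 7, 3)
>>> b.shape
(11, 5)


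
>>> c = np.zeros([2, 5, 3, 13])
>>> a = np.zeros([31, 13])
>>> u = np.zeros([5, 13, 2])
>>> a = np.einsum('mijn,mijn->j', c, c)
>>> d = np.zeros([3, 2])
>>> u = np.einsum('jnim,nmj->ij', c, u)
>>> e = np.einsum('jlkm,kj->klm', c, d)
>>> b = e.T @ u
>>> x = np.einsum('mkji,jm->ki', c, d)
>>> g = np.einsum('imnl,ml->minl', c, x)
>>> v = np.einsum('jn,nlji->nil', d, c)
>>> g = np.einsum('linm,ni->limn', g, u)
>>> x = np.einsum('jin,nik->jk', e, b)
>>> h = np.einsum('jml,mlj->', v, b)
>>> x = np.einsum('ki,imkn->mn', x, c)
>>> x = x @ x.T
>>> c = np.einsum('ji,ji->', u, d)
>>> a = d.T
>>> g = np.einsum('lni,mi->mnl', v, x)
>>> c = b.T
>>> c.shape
(2, 5, 13)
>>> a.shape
(2, 3)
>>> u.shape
(3, 2)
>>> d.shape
(3, 2)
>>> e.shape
(3, 5, 13)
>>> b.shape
(13, 5, 2)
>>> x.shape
(5, 5)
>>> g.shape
(5, 13, 2)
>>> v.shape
(2, 13, 5)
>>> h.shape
()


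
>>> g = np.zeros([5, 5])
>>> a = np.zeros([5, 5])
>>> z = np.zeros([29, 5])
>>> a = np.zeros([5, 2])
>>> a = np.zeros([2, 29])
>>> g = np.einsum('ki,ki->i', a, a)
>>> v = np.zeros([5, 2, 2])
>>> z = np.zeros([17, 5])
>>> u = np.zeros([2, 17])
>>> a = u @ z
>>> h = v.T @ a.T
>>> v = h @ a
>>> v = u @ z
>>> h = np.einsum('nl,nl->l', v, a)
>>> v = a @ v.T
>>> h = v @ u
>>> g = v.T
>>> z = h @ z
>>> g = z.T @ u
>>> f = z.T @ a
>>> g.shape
(5, 17)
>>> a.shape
(2, 5)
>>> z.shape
(2, 5)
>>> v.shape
(2, 2)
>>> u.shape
(2, 17)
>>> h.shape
(2, 17)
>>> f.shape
(5, 5)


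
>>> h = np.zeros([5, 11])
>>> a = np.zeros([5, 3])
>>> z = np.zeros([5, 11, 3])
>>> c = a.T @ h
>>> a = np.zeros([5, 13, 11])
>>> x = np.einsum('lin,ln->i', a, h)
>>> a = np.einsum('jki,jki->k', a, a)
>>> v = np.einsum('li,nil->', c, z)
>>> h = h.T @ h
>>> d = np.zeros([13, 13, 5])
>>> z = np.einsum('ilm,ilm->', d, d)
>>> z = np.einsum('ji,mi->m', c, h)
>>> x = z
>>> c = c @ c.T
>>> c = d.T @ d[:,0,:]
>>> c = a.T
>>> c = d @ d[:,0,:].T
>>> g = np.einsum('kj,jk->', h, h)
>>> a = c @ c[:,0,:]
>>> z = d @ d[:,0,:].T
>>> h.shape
(11, 11)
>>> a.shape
(13, 13, 13)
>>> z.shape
(13, 13, 13)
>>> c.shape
(13, 13, 13)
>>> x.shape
(11,)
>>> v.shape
()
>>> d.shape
(13, 13, 5)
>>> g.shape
()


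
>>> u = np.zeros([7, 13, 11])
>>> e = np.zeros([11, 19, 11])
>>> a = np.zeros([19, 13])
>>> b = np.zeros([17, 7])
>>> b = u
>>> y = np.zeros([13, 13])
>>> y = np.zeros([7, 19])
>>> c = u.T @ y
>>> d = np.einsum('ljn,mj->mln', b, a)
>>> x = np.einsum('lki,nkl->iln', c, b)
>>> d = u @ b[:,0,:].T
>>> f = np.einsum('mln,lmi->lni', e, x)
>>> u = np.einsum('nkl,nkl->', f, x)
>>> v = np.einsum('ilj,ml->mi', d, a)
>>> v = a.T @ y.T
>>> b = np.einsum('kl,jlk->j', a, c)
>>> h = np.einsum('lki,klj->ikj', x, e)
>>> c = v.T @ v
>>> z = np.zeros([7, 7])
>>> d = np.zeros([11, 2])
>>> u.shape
()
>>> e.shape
(11, 19, 11)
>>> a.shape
(19, 13)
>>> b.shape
(11,)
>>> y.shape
(7, 19)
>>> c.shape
(7, 7)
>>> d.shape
(11, 2)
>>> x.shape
(19, 11, 7)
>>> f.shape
(19, 11, 7)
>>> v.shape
(13, 7)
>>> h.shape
(7, 11, 11)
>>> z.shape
(7, 7)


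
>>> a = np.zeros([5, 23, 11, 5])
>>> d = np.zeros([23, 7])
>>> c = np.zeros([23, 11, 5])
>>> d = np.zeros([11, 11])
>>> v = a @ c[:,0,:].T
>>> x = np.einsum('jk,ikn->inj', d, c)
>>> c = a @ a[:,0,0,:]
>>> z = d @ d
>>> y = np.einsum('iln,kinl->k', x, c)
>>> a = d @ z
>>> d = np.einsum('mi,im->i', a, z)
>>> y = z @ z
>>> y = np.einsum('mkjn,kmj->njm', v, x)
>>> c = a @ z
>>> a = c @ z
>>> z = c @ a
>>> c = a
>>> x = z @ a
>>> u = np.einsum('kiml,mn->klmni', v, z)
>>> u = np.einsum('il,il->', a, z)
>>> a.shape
(11, 11)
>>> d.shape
(11,)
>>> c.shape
(11, 11)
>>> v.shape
(5, 23, 11, 23)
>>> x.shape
(11, 11)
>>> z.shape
(11, 11)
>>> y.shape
(23, 11, 5)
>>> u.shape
()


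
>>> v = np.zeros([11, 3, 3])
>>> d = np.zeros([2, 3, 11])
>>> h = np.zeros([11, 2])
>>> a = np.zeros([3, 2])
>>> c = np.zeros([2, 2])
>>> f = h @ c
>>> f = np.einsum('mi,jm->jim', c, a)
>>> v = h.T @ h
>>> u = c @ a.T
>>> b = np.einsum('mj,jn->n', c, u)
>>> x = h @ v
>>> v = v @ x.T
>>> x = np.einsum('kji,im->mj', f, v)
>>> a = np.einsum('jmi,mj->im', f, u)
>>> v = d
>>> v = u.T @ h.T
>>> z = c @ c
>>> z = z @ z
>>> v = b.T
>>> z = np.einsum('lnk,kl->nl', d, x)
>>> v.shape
(3,)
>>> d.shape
(2, 3, 11)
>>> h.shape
(11, 2)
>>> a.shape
(2, 2)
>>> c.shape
(2, 2)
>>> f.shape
(3, 2, 2)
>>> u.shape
(2, 3)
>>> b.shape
(3,)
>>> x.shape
(11, 2)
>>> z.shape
(3, 2)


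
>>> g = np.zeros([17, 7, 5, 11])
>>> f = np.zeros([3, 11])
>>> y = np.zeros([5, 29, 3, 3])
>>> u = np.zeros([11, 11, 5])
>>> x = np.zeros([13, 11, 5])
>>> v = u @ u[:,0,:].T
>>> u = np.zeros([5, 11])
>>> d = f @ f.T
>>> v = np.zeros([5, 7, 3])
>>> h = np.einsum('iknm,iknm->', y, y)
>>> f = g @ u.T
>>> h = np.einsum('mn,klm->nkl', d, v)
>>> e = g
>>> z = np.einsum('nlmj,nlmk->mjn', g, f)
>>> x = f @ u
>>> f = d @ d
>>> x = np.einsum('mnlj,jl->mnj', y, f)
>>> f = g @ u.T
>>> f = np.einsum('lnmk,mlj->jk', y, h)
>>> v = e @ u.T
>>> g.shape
(17, 7, 5, 11)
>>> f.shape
(7, 3)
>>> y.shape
(5, 29, 3, 3)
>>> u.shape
(5, 11)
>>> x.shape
(5, 29, 3)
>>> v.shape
(17, 7, 5, 5)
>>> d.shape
(3, 3)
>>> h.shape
(3, 5, 7)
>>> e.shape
(17, 7, 5, 11)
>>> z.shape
(5, 11, 17)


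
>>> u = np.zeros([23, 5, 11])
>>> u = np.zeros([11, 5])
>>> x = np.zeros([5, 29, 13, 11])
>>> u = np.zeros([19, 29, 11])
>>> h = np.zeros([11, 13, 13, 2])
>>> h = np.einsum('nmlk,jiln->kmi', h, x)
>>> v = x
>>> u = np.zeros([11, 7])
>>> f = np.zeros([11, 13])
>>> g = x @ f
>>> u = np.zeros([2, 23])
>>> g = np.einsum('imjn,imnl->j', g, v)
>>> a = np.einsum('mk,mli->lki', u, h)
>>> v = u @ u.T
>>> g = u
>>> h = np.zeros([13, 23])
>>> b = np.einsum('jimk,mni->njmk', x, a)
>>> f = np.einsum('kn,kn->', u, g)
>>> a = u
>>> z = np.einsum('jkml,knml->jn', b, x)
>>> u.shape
(2, 23)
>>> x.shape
(5, 29, 13, 11)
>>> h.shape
(13, 23)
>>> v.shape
(2, 2)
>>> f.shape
()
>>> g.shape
(2, 23)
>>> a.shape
(2, 23)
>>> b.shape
(23, 5, 13, 11)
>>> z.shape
(23, 29)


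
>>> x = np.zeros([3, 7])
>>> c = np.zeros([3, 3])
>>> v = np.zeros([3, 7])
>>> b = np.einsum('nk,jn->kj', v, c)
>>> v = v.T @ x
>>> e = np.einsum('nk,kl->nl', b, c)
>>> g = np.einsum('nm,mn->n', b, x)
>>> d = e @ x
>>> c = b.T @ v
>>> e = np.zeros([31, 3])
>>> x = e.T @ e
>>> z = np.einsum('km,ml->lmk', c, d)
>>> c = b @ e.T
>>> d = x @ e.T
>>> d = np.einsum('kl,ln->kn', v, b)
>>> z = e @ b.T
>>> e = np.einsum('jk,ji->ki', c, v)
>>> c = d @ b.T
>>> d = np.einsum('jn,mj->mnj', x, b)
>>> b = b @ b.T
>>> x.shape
(3, 3)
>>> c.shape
(7, 7)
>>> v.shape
(7, 7)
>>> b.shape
(7, 7)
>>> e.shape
(31, 7)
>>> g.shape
(7,)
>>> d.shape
(7, 3, 3)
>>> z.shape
(31, 7)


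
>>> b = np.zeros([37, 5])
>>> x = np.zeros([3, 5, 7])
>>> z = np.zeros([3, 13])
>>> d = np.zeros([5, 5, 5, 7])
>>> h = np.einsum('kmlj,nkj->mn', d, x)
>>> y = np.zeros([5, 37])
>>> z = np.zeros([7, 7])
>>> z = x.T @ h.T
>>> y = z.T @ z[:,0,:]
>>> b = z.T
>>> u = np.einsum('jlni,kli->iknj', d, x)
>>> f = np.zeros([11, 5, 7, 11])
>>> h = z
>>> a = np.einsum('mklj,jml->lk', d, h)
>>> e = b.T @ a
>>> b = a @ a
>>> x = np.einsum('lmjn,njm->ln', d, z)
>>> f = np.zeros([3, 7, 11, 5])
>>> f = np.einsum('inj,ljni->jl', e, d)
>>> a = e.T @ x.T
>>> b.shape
(5, 5)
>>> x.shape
(5, 7)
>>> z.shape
(7, 5, 5)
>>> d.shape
(5, 5, 5, 7)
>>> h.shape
(7, 5, 5)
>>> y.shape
(5, 5, 5)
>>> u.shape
(7, 3, 5, 5)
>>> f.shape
(5, 5)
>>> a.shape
(5, 5, 5)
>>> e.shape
(7, 5, 5)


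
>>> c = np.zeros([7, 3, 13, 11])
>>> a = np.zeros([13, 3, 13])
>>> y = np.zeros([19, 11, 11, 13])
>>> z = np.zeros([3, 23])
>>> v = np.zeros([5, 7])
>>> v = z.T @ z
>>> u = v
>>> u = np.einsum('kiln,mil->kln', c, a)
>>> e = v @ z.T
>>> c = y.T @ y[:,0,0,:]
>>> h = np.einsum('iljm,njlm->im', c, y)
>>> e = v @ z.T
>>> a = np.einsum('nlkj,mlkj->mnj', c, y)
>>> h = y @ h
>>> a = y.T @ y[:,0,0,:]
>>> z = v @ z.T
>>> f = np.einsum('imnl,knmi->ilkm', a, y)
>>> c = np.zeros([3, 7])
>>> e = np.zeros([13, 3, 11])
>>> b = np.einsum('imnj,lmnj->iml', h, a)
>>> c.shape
(3, 7)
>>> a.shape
(13, 11, 11, 13)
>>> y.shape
(19, 11, 11, 13)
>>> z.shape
(23, 3)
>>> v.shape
(23, 23)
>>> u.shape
(7, 13, 11)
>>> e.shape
(13, 3, 11)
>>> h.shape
(19, 11, 11, 13)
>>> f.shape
(13, 13, 19, 11)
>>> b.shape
(19, 11, 13)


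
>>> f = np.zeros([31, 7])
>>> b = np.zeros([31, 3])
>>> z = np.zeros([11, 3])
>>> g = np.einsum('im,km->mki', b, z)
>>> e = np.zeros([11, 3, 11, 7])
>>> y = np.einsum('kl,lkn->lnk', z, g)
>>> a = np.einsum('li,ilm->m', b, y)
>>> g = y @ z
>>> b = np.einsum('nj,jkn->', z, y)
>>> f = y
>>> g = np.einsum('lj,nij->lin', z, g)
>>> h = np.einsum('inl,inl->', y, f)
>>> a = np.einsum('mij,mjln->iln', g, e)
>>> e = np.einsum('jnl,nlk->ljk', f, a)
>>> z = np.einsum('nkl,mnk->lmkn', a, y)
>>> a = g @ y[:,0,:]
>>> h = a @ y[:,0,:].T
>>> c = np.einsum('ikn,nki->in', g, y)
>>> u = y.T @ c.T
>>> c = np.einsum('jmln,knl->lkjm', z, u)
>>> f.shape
(3, 31, 11)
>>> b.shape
()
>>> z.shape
(7, 3, 11, 31)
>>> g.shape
(11, 31, 3)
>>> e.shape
(11, 3, 7)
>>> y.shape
(3, 31, 11)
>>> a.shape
(11, 31, 11)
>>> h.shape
(11, 31, 3)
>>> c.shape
(11, 11, 7, 3)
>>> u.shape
(11, 31, 11)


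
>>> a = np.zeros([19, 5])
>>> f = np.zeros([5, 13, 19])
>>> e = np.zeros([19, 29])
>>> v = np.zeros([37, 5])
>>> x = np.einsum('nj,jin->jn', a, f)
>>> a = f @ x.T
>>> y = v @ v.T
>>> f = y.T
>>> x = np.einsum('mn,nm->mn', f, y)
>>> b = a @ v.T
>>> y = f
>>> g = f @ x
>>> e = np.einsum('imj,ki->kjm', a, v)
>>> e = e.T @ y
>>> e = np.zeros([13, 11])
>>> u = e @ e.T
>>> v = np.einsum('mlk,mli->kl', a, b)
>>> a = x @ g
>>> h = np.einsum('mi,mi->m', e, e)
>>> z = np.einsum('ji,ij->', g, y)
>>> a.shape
(37, 37)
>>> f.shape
(37, 37)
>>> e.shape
(13, 11)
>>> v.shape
(5, 13)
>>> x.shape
(37, 37)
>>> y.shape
(37, 37)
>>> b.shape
(5, 13, 37)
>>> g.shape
(37, 37)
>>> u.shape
(13, 13)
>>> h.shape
(13,)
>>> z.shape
()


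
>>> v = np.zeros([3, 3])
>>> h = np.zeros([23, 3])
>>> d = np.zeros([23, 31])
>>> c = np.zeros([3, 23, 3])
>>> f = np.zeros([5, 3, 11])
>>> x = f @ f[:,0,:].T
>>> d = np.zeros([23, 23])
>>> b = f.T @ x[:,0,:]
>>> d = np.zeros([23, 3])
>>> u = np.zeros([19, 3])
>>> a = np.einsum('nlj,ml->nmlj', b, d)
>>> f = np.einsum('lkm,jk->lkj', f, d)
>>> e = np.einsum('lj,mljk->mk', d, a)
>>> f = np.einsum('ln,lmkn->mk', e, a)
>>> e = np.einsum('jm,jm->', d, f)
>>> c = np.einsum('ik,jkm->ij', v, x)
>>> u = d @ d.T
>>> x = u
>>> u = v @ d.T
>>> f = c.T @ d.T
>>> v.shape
(3, 3)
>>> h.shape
(23, 3)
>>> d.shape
(23, 3)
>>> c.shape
(3, 5)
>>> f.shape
(5, 23)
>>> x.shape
(23, 23)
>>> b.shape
(11, 3, 5)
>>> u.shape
(3, 23)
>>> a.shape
(11, 23, 3, 5)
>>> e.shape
()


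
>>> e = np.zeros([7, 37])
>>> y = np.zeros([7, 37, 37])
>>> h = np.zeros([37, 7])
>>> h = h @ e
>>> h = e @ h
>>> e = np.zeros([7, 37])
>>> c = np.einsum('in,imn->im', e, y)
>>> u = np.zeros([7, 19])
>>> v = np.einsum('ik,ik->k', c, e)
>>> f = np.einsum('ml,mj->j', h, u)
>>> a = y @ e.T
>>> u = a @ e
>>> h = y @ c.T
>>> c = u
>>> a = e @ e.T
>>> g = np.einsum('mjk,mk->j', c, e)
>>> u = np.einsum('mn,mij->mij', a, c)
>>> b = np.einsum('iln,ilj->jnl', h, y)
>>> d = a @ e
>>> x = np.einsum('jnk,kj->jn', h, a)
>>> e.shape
(7, 37)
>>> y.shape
(7, 37, 37)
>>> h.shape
(7, 37, 7)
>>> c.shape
(7, 37, 37)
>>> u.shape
(7, 37, 37)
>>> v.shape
(37,)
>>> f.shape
(19,)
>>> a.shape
(7, 7)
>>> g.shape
(37,)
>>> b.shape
(37, 7, 37)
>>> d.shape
(7, 37)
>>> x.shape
(7, 37)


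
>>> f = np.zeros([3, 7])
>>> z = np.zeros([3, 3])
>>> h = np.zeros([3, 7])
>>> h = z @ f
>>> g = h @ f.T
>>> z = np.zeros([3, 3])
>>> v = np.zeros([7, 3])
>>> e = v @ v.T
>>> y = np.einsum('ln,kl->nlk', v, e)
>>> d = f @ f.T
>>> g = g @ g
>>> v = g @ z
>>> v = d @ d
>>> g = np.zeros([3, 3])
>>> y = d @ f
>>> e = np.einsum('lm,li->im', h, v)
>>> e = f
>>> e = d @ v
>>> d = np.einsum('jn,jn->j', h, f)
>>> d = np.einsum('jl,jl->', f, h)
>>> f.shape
(3, 7)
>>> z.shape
(3, 3)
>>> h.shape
(3, 7)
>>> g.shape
(3, 3)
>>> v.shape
(3, 3)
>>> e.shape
(3, 3)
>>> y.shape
(3, 7)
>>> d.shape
()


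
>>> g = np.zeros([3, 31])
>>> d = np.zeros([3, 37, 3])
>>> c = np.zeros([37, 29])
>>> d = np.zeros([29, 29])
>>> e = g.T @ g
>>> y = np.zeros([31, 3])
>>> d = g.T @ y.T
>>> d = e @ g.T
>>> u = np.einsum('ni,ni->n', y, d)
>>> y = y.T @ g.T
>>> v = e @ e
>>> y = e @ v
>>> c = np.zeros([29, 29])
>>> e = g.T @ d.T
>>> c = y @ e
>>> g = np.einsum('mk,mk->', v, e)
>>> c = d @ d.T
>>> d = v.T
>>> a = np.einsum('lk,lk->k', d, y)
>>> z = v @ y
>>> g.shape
()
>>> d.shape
(31, 31)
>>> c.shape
(31, 31)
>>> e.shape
(31, 31)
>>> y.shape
(31, 31)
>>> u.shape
(31,)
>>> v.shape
(31, 31)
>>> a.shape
(31,)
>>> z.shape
(31, 31)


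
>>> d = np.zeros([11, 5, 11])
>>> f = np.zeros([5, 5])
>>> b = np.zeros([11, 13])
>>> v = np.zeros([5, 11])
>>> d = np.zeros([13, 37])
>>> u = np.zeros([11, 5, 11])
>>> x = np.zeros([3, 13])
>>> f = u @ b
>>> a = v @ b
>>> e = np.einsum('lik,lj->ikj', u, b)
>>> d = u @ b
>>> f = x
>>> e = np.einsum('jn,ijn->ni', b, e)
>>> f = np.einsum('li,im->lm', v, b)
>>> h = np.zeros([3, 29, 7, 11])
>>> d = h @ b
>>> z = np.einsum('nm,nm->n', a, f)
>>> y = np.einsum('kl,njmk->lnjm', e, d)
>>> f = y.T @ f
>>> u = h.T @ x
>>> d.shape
(3, 29, 7, 13)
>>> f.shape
(7, 29, 3, 13)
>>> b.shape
(11, 13)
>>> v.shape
(5, 11)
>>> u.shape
(11, 7, 29, 13)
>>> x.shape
(3, 13)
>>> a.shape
(5, 13)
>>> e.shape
(13, 5)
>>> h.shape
(3, 29, 7, 11)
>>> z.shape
(5,)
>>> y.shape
(5, 3, 29, 7)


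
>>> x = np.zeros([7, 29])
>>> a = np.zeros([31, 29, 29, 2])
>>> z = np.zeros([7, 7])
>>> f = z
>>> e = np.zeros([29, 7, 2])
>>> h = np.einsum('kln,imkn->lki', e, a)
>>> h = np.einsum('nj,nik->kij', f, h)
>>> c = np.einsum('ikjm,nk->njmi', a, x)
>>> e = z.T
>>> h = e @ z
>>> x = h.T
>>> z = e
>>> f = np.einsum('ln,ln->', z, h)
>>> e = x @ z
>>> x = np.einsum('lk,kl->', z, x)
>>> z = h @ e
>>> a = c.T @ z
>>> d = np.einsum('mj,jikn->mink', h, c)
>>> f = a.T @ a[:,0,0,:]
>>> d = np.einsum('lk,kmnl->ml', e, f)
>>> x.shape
()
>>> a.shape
(31, 2, 29, 7)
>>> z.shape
(7, 7)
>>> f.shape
(7, 29, 2, 7)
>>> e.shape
(7, 7)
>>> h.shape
(7, 7)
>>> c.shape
(7, 29, 2, 31)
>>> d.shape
(29, 7)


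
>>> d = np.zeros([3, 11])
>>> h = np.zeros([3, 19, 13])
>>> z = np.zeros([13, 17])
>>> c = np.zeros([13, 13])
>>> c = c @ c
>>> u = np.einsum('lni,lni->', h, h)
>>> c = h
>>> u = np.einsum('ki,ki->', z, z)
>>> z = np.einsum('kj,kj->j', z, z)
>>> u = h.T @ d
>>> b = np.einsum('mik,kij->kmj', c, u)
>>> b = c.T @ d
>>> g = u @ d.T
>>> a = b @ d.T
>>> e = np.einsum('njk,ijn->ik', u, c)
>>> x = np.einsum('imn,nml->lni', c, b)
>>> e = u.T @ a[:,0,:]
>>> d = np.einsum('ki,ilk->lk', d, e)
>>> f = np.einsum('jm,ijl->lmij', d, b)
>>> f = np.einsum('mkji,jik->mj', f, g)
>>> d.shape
(19, 3)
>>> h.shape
(3, 19, 13)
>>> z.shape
(17,)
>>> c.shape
(3, 19, 13)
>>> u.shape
(13, 19, 11)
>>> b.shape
(13, 19, 11)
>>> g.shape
(13, 19, 3)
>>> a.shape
(13, 19, 3)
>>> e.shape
(11, 19, 3)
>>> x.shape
(11, 13, 3)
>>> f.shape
(11, 13)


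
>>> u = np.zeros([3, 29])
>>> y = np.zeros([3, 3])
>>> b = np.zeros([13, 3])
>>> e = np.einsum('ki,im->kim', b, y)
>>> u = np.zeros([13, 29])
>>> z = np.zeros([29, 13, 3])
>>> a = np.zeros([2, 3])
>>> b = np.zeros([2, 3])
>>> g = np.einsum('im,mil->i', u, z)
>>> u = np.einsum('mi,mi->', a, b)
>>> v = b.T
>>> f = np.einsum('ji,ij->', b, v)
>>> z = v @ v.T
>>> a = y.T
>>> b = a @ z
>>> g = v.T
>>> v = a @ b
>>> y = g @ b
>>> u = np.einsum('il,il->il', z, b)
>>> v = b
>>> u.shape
(3, 3)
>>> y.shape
(2, 3)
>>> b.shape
(3, 3)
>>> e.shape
(13, 3, 3)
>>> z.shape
(3, 3)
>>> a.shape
(3, 3)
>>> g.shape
(2, 3)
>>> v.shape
(3, 3)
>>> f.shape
()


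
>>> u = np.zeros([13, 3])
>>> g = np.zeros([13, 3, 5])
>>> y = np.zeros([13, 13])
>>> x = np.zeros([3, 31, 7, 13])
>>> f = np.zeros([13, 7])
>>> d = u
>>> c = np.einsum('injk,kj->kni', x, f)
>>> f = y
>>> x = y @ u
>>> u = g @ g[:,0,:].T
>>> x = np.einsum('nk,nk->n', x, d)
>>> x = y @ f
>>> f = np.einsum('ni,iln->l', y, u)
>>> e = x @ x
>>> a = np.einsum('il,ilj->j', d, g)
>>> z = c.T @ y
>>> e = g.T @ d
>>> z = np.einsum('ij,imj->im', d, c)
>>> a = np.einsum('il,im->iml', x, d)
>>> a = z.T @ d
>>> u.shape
(13, 3, 13)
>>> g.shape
(13, 3, 5)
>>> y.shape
(13, 13)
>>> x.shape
(13, 13)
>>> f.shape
(3,)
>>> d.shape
(13, 3)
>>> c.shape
(13, 31, 3)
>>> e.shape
(5, 3, 3)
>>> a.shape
(31, 3)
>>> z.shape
(13, 31)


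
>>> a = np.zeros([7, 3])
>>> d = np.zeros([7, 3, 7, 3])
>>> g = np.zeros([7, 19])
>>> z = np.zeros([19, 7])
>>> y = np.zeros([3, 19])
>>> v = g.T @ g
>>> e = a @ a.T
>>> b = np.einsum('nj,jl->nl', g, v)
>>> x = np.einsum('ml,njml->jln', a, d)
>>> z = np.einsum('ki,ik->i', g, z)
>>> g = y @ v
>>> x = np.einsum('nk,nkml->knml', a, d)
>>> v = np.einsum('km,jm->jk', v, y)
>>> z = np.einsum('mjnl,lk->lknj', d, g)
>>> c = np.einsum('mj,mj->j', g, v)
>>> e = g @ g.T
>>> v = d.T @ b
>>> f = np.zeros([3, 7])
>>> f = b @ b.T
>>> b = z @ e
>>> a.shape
(7, 3)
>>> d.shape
(7, 3, 7, 3)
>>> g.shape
(3, 19)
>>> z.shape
(3, 19, 7, 3)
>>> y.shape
(3, 19)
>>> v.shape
(3, 7, 3, 19)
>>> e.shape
(3, 3)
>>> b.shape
(3, 19, 7, 3)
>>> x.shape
(3, 7, 7, 3)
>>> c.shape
(19,)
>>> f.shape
(7, 7)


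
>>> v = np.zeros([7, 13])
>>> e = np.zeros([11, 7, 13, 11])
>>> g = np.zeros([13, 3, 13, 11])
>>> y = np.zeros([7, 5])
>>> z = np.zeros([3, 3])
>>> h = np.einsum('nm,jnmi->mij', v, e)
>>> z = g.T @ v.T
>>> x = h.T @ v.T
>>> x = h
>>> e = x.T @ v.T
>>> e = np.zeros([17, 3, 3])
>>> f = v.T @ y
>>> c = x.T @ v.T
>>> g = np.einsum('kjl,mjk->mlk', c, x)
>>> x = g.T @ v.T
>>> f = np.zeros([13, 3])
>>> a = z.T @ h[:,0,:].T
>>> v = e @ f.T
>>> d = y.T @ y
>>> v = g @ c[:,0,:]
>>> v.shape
(13, 7, 7)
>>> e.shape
(17, 3, 3)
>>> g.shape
(13, 7, 11)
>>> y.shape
(7, 5)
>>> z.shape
(11, 13, 3, 7)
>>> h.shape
(13, 11, 11)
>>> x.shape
(11, 7, 7)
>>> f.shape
(13, 3)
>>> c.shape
(11, 11, 7)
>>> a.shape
(7, 3, 13, 13)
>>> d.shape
(5, 5)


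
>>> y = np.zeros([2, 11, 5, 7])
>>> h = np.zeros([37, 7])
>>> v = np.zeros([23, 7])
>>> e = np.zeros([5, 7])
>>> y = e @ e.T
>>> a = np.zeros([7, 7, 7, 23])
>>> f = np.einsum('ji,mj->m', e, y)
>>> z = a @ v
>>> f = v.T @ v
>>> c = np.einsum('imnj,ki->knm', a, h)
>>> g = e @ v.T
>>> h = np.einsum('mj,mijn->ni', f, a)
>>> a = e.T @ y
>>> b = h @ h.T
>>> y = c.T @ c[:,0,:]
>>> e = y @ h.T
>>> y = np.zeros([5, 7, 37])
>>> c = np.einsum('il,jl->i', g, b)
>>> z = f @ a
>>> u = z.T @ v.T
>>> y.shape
(5, 7, 37)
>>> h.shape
(23, 7)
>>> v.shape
(23, 7)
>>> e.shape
(7, 7, 23)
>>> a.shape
(7, 5)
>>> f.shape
(7, 7)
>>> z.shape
(7, 5)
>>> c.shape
(5,)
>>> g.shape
(5, 23)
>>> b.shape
(23, 23)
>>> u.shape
(5, 23)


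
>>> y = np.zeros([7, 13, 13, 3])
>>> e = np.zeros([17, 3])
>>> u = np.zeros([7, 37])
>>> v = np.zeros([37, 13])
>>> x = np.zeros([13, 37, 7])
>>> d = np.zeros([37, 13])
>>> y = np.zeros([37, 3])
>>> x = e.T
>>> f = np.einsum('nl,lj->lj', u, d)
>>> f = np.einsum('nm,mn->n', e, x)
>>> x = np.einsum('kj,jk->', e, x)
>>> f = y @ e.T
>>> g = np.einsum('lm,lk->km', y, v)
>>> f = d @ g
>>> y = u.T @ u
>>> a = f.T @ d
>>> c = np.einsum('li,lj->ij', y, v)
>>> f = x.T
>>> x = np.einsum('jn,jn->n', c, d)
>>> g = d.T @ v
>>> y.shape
(37, 37)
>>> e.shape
(17, 3)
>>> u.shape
(7, 37)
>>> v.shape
(37, 13)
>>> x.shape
(13,)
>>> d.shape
(37, 13)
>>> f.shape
()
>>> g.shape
(13, 13)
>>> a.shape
(3, 13)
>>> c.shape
(37, 13)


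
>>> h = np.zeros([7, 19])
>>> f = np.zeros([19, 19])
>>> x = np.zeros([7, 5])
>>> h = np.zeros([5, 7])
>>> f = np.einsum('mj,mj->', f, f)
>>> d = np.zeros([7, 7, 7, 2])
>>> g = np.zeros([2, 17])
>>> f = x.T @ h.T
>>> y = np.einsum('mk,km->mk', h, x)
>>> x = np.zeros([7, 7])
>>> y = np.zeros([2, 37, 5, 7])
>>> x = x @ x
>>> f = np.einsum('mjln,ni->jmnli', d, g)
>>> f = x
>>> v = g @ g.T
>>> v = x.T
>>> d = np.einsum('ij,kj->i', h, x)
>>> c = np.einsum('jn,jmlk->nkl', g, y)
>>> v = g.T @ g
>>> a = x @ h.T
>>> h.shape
(5, 7)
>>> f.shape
(7, 7)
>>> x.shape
(7, 7)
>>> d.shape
(5,)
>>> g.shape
(2, 17)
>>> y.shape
(2, 37, 5, 7)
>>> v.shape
(17, 17)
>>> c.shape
(17, 7, 5)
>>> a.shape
(7, 5)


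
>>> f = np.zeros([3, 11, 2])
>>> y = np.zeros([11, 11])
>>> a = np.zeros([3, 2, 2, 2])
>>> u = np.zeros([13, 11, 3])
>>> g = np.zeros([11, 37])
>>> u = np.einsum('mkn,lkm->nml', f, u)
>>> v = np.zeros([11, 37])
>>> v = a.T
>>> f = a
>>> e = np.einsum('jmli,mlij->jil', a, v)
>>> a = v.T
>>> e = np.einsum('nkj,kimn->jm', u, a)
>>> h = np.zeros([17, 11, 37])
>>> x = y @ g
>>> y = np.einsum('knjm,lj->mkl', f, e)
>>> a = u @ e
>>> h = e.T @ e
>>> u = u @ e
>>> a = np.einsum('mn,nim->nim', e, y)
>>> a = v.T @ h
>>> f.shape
(3, 2, 2, 2)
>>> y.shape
(2, 3, 13)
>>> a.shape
(3, 2, 2, 2)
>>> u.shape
(2, 3, 2)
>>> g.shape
(11, 37)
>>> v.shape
(2, 2, 2, 3)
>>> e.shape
(13, 2)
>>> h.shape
(2, 2)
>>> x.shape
(11, 37)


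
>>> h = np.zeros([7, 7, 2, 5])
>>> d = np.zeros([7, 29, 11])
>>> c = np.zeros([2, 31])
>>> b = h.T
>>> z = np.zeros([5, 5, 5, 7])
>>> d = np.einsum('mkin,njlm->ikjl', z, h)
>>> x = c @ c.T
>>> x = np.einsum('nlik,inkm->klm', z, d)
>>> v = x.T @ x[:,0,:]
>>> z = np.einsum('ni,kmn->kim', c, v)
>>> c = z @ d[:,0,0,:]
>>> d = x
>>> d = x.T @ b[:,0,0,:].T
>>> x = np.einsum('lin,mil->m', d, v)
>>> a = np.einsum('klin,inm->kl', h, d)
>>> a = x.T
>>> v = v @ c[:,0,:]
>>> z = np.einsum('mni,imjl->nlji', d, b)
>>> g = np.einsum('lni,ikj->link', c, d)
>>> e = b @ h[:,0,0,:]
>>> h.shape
(7, 7, 2, 5)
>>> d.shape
(2, 5, 5)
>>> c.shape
(2, 31, 2)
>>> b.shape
(5, 2, 7, 7)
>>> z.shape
(5, 7, 7, 5)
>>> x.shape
(2,)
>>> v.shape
(2, 5, 2)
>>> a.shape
(2,)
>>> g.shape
(2, 2, 31, 5)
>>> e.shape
(5, 2, 7, 5)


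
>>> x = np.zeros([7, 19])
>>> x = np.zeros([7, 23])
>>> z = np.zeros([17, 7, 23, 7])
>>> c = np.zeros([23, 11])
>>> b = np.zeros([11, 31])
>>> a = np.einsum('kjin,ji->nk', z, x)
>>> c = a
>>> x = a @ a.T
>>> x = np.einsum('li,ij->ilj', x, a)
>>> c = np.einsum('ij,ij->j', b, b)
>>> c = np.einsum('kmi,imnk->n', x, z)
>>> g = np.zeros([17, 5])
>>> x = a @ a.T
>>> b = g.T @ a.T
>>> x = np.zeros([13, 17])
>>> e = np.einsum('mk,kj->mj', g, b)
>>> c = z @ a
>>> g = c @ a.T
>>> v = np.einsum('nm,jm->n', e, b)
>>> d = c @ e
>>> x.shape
(13, 17)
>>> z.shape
(17, 7, 23, 7)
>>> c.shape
(17, 7, 23, 17)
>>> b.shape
(5, 7)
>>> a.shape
(7, 17)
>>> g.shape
(17, 7, 23, 7)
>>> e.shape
(17, 7)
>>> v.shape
(17,)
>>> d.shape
(17, 7, 23, 7)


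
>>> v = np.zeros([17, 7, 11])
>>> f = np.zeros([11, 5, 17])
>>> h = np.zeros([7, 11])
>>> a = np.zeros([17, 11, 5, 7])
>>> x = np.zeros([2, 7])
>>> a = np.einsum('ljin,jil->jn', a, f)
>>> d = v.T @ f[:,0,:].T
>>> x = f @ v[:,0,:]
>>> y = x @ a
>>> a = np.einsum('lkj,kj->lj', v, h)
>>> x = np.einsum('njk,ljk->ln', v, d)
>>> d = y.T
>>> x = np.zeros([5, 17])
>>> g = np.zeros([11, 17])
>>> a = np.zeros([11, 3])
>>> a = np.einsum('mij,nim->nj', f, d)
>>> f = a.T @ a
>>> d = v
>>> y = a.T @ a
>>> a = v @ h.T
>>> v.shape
(17, 7, 11)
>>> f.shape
(17, 17)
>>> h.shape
(7, 11)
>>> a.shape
(17, 7, 7)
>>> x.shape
(5, 17)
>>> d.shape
(17, 7, 11)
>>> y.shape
(17, 17)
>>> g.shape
(11, 17)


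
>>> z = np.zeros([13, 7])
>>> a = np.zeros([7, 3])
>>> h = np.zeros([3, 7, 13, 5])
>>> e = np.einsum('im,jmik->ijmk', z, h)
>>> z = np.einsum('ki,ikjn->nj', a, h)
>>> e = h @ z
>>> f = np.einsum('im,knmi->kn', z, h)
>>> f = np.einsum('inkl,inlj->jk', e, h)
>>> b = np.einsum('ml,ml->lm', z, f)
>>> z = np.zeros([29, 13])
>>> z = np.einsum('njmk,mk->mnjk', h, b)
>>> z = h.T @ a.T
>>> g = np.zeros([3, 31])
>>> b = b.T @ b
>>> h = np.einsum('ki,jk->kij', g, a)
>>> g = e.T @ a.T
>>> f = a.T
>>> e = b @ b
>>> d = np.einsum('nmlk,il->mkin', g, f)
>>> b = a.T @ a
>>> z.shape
(5, 13, 7, 7)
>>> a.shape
(7, 3)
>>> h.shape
(3, 31, 7)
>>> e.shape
(5, 5)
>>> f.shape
(3, 7)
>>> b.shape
(3, 3)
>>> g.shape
(13, 13, 7, 7)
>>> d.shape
(13, 7, 3, 13)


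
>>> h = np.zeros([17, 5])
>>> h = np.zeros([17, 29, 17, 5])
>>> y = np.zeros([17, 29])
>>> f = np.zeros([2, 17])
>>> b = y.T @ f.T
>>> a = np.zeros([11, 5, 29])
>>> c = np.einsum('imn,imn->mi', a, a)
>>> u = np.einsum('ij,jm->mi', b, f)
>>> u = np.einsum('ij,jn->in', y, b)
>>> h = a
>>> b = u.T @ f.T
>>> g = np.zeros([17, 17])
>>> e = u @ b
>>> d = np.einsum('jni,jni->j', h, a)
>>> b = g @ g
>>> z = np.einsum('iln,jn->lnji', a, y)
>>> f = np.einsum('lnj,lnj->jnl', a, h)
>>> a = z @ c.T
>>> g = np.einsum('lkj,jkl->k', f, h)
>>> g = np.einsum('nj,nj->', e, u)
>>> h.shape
(11, 5, 29)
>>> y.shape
(17, 29)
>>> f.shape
(29, 5, 11)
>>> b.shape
(17, 17)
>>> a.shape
(5, 29, 17, 5)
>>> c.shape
(5, 11)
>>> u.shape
(17, 2)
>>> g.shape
()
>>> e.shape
(17, 2)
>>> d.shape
(11,)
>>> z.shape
(5, 29, 17, 11)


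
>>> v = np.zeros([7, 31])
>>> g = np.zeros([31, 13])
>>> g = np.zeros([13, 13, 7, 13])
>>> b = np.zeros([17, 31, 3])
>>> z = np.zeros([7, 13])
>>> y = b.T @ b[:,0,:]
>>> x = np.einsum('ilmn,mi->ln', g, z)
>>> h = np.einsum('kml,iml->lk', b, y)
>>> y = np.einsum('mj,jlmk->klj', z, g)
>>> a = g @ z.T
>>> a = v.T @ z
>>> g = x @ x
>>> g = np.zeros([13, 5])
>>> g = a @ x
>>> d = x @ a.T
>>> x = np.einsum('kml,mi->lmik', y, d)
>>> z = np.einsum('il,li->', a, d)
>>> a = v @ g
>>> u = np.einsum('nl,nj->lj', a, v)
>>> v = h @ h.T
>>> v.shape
(3, 3)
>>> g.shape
(31, 13)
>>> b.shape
(17, 31, 3)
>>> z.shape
()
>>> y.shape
(13, 13, 13)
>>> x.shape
(13, 13, 31, 13)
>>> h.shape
(3, 17)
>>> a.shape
(7, 13)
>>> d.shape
(13, 31)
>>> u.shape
(13, 31)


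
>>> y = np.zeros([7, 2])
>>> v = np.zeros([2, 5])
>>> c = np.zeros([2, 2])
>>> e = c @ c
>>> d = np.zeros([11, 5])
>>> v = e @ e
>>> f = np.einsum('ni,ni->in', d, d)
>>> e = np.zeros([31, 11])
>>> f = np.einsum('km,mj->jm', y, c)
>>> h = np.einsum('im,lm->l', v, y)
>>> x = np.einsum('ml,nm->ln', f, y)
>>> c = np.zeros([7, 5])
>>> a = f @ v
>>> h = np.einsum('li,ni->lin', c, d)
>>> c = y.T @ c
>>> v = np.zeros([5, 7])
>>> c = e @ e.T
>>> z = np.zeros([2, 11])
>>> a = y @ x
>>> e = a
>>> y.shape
(7, 2)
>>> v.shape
(5, 7)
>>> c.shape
(31, 31)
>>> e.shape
(7, 7)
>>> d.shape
(11, 5)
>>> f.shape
(2, 2)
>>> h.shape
(7, 5, 11)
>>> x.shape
(2, 7)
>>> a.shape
(7, 7)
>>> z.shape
(2, 11)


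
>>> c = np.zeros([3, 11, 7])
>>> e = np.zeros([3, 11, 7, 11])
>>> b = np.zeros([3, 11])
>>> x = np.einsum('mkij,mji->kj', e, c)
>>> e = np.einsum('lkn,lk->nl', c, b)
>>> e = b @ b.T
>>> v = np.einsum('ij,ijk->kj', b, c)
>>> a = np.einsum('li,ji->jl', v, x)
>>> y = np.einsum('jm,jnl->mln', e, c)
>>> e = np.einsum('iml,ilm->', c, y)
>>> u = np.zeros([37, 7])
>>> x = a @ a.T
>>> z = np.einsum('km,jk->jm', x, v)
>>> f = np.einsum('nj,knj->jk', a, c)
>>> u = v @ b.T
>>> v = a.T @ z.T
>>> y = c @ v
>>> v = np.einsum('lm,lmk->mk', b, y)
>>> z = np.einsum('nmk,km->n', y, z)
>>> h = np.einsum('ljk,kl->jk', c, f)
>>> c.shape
(3, 11, 7)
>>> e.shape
()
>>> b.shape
(3, 11)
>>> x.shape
(11, 11)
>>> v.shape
(11, 7)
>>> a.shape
(11, 7)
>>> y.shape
(3, 11, 7)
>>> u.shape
(7, 3)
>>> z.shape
(3,)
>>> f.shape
(7, 3)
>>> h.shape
(11, 7)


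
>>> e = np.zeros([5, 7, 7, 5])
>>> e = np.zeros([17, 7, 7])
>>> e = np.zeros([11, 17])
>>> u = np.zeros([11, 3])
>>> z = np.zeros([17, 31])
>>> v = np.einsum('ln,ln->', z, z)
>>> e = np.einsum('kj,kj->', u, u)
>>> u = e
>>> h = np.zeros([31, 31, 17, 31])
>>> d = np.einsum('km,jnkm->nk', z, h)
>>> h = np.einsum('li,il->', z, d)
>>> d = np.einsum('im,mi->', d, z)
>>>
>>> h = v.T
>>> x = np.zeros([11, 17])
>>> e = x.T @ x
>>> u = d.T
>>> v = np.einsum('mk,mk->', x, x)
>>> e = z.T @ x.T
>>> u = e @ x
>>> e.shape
(31, 11)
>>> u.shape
(31, 17)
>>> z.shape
(17, 31)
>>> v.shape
()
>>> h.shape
()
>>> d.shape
()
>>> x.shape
(11, 17)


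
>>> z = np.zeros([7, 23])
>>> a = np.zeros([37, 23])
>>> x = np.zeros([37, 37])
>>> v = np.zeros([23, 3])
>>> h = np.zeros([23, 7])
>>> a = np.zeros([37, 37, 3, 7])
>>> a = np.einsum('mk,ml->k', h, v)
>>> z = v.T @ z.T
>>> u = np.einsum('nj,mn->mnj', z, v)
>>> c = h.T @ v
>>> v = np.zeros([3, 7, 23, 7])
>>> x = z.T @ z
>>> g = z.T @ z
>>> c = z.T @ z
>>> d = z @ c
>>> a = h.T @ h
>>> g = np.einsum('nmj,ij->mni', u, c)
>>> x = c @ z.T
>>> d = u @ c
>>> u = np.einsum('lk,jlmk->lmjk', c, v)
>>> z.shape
(3, 7)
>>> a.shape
(7, 7)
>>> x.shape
(7, 3)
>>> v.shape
(3, 7, 23, 7)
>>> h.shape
(23, 7)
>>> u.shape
(7, 23, 3, 7)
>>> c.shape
(7, 7)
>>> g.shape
(3, 23, 7)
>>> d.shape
(23, 3, 7)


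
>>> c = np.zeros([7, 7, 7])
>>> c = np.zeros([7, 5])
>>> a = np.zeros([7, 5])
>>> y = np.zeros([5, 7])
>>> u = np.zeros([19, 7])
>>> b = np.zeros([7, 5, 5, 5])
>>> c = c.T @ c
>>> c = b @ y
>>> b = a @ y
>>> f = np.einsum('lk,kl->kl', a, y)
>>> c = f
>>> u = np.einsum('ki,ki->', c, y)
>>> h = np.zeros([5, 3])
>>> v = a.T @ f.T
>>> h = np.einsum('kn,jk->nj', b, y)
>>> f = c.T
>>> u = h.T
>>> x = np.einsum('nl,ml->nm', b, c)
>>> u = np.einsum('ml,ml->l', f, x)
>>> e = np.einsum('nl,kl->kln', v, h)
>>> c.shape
(5, 7)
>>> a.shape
(7, 5)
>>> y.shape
(5, 7)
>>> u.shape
(5,)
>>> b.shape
(7, 7)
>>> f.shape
(7, 5)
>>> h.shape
(7, 5)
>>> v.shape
(5, 5)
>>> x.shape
(7, 5)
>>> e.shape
(7, 5, 5)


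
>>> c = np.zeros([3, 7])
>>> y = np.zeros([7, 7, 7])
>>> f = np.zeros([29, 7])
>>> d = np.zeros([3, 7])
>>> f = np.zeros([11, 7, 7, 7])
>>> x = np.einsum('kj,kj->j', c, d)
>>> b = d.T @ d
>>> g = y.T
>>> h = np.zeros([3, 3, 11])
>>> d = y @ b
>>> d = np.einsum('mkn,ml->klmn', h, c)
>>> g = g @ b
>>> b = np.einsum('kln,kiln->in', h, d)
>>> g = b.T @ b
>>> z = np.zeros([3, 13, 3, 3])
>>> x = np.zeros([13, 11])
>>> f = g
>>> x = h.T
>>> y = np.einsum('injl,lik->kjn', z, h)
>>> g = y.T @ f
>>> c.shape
(3, 7)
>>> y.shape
(11, 3, 13)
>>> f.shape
(11, 11)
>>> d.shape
(3, 7, 3, 11)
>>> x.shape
(11, 3, 3)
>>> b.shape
(7, 11)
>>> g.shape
(13, 3, 11)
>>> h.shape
(3, 3, 11)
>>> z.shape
(3, 13, 3, 3)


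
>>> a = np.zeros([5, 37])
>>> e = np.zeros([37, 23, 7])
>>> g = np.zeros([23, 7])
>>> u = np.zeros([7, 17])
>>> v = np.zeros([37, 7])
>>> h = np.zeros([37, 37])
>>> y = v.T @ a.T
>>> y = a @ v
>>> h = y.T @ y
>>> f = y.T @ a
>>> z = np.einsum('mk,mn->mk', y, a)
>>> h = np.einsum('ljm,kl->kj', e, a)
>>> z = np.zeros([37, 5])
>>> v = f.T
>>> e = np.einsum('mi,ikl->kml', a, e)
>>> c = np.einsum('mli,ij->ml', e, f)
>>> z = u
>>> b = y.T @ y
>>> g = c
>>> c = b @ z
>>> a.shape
(5, 37)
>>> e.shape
(23, 5, 7)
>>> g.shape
(23, 5)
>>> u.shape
(7, 17)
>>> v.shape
(37, 7)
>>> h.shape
(5, 23)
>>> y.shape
(5, 7)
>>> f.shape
(7, 37)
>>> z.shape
(7, 17)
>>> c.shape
(7, 17)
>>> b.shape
(7, 7)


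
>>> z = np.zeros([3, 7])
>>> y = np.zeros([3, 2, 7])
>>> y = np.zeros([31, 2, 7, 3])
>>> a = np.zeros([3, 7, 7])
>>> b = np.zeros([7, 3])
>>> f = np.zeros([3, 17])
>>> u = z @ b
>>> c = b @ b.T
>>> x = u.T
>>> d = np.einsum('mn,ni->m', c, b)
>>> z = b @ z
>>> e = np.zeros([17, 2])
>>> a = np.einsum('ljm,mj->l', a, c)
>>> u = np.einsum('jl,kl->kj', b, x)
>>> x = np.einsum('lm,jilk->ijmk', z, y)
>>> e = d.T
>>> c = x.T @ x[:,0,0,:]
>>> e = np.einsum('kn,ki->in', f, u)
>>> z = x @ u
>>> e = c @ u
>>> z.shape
(2, 31, 7, 7)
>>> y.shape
(31, 2, 7, 3)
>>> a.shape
(3,)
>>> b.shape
(7, 3)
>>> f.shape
(3, 17)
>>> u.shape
(3, 7)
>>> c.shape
(3, 7, 31, 3)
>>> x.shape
(2, 31, 7, 3)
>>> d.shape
(7,)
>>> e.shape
(3, 7, 31, 7)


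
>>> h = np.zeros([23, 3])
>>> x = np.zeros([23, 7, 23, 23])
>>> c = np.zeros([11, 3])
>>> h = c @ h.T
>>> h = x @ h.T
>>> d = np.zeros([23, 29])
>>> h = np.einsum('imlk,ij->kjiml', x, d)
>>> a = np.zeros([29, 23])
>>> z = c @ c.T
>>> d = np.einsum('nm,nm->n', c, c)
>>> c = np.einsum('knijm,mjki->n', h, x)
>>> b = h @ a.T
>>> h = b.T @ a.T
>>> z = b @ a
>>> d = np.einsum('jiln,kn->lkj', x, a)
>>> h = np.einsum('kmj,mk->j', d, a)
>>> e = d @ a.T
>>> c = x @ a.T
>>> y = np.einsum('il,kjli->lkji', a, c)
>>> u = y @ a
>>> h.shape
(23,)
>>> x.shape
(23, 7, 23, 23)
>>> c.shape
(23, 7, 23, 29)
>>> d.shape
(23, 29, 23)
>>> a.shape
(29, 23)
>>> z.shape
(23, 29, 23, 7, 23)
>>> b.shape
(23, 29, 23, 7, 29)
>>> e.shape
(23, 29, 29)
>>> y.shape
(23, 23, 7, 29)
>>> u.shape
(23, 23, 7, 23)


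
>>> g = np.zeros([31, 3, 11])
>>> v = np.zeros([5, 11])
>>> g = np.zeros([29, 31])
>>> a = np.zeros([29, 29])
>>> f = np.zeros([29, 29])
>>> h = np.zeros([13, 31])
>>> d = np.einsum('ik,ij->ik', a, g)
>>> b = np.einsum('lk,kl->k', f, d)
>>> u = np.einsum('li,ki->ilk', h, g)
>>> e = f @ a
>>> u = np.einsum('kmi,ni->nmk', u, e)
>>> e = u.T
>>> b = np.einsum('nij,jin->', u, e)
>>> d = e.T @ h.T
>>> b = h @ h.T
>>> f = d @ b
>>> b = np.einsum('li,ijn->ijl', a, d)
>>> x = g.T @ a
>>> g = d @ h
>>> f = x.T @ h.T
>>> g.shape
(29, 13, 31)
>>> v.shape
(5, 11)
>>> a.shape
(29, 29)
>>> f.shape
(29, 13)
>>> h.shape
(13, 31)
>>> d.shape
(29, 13, 13)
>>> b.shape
(29, 13, 29)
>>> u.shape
(29, 13, 31)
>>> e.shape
(31, 13, 29)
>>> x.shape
(31, 29)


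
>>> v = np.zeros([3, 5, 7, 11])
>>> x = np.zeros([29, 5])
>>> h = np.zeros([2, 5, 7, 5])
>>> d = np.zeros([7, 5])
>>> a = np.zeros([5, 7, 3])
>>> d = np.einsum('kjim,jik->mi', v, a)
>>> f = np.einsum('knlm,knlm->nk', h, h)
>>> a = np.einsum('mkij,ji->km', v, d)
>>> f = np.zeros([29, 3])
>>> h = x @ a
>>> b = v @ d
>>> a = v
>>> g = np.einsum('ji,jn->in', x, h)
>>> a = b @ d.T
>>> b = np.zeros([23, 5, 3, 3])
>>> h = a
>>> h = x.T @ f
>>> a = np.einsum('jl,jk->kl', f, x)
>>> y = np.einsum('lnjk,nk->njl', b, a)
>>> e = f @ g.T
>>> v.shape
(3, 5, 7, 11)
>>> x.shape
(29, 5)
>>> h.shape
(5, 3)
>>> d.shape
(11, 7)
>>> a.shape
(5, 3)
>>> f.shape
(29, 3)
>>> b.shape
(23, 5, 3, 3)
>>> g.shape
(5, 3)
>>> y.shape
(5, 3, 23)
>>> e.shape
(29, 5)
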